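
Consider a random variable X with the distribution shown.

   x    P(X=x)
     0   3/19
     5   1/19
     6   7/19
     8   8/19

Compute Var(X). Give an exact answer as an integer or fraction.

2670/361

E[X] = (3/19)·0 + (1/19)·5 + (7/19)·6 + (8/19)·8 = 111/19
E[X²] = (3/19)·0 + (1/19)·25 + (7/19)·36 + (8/19)·64 = 789/19
Var(X) = 789/19 − (111/19)² = 2670/361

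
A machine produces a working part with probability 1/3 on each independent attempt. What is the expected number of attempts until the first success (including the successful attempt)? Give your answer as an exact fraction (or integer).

For a geometric distribution, E[trials] = 1/p = 1/(1/3) = 3.

3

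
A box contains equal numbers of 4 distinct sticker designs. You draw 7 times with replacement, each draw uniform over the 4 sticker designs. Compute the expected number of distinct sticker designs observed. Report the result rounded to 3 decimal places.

Let Xⱼ=1 if type j appears at least once. P(Xⱼ=1) = 1 − ((4−1)/4)^7 = 14197/16384.
E[#distinct] = 4·14197/16384 = 14197/4096.
≈ 3.466

3.466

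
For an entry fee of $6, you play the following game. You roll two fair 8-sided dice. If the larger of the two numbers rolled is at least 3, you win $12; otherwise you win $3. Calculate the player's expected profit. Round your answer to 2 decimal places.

E[payout] = (1/16)·3 + (15/16)·12 = 183/16
Expected profit = 183/16 − 6 = 87/16 ≈ $5.44

$5.44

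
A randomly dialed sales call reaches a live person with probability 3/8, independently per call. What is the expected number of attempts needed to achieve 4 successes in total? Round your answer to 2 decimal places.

By linearity (sum of 4 independent geometric waits), E[trials] = 4/p = 4/(3/8) = 32/3.
≈ 10.67

10.67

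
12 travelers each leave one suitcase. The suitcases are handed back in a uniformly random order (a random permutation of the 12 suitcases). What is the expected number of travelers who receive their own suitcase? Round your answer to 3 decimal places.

1.000

Let Xᵢ = 1 if person i gets their own suitcase. For each i, P(Xᵢ=1) = 1/12.
By linearity of expectation, E[X₁+…+X_12] = 12·(1/12) = 1.
≈ 1.000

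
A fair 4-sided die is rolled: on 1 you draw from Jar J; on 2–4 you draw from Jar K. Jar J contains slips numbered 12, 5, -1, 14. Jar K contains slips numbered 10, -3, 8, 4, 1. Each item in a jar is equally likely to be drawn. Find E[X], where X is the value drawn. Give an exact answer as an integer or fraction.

39/8

E[X | Jar J] = (12 + 5 − 1 + 14)/4 = 15/2
E[X | Jar K] = (10 − 3 + 8 + 4 + 1)/5 = 4
E[X] = (1/4)·15/2 + (3/4)·4 = 39/8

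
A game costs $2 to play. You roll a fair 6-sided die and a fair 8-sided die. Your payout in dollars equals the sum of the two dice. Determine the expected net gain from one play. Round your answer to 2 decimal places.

$6.00

Distribution of the sum of the two dice: 2 w.p. 1/48, 3 w.p. 1/24, 4 w.p. 1/16, 5 w.p. 1/12, 6 w.p. 5/48, 7 w.p. 1/8, …
E[payout] = (1/48)·2 + (1/24)·3 + (1/16)·4 + (1/12)·5 + (5/48)·6 + (1/8)·7 + (1/8)·8 + (1/8)·9 + (5/48)·10 + (1/12)·11 + (1/16)·12 + (1/24)·13 + (1/48)·14 = 8
Expected profit = 8 − 2 = 6 ≈ $6.00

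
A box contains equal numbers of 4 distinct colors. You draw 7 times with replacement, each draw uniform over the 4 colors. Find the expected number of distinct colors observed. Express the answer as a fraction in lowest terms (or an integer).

Let Xⱼ=1 if type j appears at least once. P(Xⱼ=1) = 1 − ((4−1)/4)^7 = 14197/16384.
E[#distinct] = 4·14197/16384 = 14197/4096.

14197/4096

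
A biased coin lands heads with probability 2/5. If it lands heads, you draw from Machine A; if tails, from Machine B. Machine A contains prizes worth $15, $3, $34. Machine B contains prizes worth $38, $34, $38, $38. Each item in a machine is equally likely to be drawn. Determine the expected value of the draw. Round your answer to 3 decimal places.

$29.133

E[X | Machine A] = (15 + 3 + 34)/3 = 52/3
E[X | Machine B] = (38 + 34 + 38 + 38)/4 = 37
E[X] = (2/5)·52/3 + (3/5)·37 = 437/15 ≈ 29.133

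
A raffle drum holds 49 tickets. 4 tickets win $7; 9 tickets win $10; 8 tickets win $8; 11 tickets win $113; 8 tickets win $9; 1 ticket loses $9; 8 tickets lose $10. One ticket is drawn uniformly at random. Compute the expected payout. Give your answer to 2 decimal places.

E[payout] = (4/49)·7 + (9/49)·10 + (8/49)·8 + (11/49)·113 + (8/49)·9 + (1/49)·(-9) + (8/49)·(-10) = 1408/49
≈ $28.73

$28.73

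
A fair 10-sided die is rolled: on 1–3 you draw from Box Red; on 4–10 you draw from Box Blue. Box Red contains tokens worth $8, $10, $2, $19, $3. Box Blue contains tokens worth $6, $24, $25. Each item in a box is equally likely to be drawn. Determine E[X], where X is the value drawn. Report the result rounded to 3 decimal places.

$15.353

E[X | Box Red] = (8 + 10 + 2 + 19 + 3)/5 = 42/5
E[X | Box Blue] = (6 + 24 + 25)/3 = 55/3
E[X] = (3/10)·42/5 + (7/10)·55/3 = 2303/150 ≈ 15.353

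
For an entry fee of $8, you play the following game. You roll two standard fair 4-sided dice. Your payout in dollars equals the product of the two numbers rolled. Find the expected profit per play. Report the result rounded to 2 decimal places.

-$1.75

Distribution of the product of the two numbers rolled: 1 w.p. 1/16, 2 w.p. 1/8, 3 w.p. 1/8, 4 w.p. 3/16, 6 w.p. 1/8, 8 w.p. 1/8, …
E[payout] = (1/16)·1 + (1/8)·2 + (1/8)·3 + (3/16)·4 + (1/8)·6 + (1/8)·8 + (1/16)·9 + (1/8)·12 + (1/16)·16 = 25/4
Expected profit = 25/4 − 8 = -7/4 ≈ -$1.75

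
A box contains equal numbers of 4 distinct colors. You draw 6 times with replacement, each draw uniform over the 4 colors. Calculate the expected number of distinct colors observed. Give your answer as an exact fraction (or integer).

3367/1024

Let Xⱼ=1 if type j appears at least once. P(Xⱼ=1) = 1 − ((4−1)/4)^6 = 3367/4096.
E[#distinct] = 4·3367/4096 = 3367/1024.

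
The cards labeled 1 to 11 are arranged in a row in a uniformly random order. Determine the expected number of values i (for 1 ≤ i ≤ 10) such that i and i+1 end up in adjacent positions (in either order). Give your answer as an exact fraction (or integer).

For each i ∈ {1,…,10}, let Xᵢ = 1 if i and i+1 are adjacent. P(Xᵢ=1) = 2·(11−1)!/11! = 2/11.
By linearity, E[ΣXᵢ] = (10)·(2/11) = 20/11.

20/11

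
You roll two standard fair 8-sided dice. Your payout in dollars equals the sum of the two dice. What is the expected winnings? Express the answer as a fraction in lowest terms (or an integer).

Distribution of the sum of the two dice: 2 w.p. 1/64, 3 w.p. 1/32, 4 w.p. 3/64, 5 w.p. 1/16, 6 w.p. 5/64, 7 w.p. 3/32, …
E[payout] = (1/64)·2 + (1/32)·3 + (3/64)·4 + (1/16)·5 + (5/64)·6 + (3/32)·7 + (7/64)·8 + (1/8)·9 + (7/64)·10 + (3/32)·11 + (5/64)·12 + (1/16)·13 + (3/64)·14 + (1/32)·15 + (1/64)·16 = 9

$9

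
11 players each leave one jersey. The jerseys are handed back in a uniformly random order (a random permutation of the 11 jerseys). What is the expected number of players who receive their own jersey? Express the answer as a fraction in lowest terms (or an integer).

Let Xᵢ = 1 if person i gets their own jersey. For each i, P(Xᵢ=1) = 1/11.
By linearity of expectation, E[X₁+…+X_11] = 11·(1/11) = 1.

1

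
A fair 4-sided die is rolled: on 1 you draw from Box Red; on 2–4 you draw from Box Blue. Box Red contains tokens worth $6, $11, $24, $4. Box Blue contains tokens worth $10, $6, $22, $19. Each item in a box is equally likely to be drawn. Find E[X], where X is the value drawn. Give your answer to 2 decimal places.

$13.50

E[X | Box Red] = (6 + 11 + 24 + 4)/4 = 45/4
E[X | Box Blue] = (10 + 6 + 22 + 19)/4 = 57/4
E[X] = (1/4)·45/4 + (3/4)·57/4 = 27/2 ≈ 13.50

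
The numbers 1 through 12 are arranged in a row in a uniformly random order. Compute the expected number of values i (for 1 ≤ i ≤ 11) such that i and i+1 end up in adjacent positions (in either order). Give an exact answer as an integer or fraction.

11/6

For each i ∈ {1,…,11}, let Xᵢ = 1 if i and i+1 are adjacent. P(Xᵢ=1) = 2·(12−1)!/12! = 2/12.
By linearity, E[ΣXᵢ] = (11)·(2/12) = 11/6.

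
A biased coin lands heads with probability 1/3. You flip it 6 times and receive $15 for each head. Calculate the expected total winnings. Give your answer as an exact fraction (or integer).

E[#heads] = 6·1/3 = 2 (linearity over flips).
E[winnings] = 15·2 = 30.

$30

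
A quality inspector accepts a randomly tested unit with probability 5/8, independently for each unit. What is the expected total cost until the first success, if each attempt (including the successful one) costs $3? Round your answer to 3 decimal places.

$4.800

E[#attempts] = 1/p = 8/5; E[cost] = 3·8/5 = 24/5.
≈ 4.800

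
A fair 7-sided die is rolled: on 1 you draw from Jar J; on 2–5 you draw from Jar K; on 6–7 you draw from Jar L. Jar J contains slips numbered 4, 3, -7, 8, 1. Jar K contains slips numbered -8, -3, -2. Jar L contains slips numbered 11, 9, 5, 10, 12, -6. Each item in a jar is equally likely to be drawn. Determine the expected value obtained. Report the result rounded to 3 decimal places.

-0.267

E[X | Jar J] = (4 + 3 − 7 + 8 + 1)/5 = 9/5
E[X | Jar K] = (-8 − 3 − 2)/3 = -13/3
E[X | Jar L] = (11 + 9 + 5 + 10 + 12 − 6)/6 = 41/6
E[X] = (1/7)·9/5 + (4/7)·(-13/3) + (2/7)·41/6 = -4/15 ≈ -0.267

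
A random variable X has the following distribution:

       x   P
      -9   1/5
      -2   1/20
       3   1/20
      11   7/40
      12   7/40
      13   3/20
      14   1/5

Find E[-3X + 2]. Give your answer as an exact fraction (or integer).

-763/40

E[-3x+2] = (1/5)·29 + (1/20)·8 + (1/20)·(-7) + (7/40)·(-31) + (7/40)·(-34) + (3/20)·(-37) + (1/5)·(-40)
     = -763/40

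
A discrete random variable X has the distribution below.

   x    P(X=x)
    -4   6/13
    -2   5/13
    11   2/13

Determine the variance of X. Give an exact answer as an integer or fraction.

E[X] = (6/13)·(-4) + (5/13)·(-2) + (2/13)·11 = -12/13
E[X²] = (6/13)·16 + (5/13)·4 + (2/13)·121 = 358/13
Var(X) = 358/13 − (-12/13)² = 4510/169

4510/169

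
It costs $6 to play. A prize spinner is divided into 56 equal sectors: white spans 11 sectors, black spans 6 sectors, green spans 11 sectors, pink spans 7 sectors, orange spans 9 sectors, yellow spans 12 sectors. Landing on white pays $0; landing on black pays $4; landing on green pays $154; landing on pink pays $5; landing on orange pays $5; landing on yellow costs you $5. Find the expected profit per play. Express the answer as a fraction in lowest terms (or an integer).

E[payout] = (11/56)·0 + (6/56)·4 + (11/56)·154 + (7/56)·5 + (9/56)·5 + (12/56)·(-5) = 869/28
Expected profit = 869/28 − 6 = 701/28

701/28 dollars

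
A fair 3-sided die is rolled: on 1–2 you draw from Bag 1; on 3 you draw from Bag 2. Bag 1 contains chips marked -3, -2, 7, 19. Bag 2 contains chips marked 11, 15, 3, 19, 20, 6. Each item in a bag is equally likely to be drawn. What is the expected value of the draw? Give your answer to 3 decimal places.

E[X | Bag 1] = (-3 − 2 + 7 + 19)/4 = 21/4
E[X | Bag 2] = (11 + 15 + 3 + 19 + 20 + 6)/6 = 37/3
E[X] = (2/3)·21/4 + (1/3)·37/3 = 137/18 ≈ 7.611

7.611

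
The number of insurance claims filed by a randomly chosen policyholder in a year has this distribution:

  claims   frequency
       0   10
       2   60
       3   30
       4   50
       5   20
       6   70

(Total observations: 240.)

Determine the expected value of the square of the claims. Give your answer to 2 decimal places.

18.04

Total = 240, so P(claims=0) = 10/240, etc.
E[X²] = (1/24)·0 + (1/4)·4 + (1/8)·9 + (5/24)·16 + (1/12)·25 + (7/24)·36
     = 433/24 ≈ 18.04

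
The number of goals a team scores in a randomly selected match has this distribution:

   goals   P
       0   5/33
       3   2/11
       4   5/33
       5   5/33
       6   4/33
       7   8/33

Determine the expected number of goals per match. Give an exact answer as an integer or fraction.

13/3

E[X] = (5/33)·0 + (2/11)·3 + (5/33)·4 + (5/33)·5 + (4/33)·6 + (8/33)·7
     = 13/3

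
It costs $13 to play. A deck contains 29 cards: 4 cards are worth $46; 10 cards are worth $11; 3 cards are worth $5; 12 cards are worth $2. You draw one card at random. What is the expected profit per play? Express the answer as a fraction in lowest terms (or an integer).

E[payout] = (4/29)·46 + (10/29)·11 + (3/29)·5 + (12/29)·2 = 333/29
Expected profit = 333/29 − 13 = -44/29

-44/29 dollars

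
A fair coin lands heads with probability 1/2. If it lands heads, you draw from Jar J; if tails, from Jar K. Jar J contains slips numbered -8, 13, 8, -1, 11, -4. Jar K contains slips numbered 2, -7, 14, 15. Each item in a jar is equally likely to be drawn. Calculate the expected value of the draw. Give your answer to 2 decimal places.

4.58

E[X | Jar J] = (-8 + 13 + 8 − 1 + 11 − 4)/6 = 19/6
E[X | Jar K] = (2 − 7 + 14 + 15)/4 = 6
E[X] = (1/2)·19/6 + (1/2)·6 = 55/12 ≈ 4.58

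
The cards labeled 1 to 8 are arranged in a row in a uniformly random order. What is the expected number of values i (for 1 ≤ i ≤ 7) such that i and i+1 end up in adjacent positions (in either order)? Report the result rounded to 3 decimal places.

For each i ∈ {1,…,7}, let Xᵢ = 1 if i and i+1 are adjacent. P(Xᵢ=1) = 2·(8−1)!/8! = 2/8.
By linearity, E[ΣXᵢ] = (7)·(2/8) = 7/4.
≈ 1.750

1.750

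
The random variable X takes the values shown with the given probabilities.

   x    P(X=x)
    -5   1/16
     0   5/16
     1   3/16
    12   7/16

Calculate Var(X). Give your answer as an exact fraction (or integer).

2463/64

E[X] = (1/16)·(-5) + (5/16)·0 + (3/16)·1 + (7/16)·12 = 41/8
E[X²] = (1/16)·25 + (5/16)·0 + (3/16)·1 + (7/16)·144 = 259/4
Var(X) = 259/4 − (41/8)² = 2463/64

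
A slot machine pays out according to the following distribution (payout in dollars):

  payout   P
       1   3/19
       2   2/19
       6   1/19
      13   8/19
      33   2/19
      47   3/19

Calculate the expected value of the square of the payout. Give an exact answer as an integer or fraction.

10204/19

E[X²] = (3/19)·1 + (2/19)·4 + (1/19)·36 + (8/19)·169 + (2/19)·1089 + (3/19)·2209
     = 10204/19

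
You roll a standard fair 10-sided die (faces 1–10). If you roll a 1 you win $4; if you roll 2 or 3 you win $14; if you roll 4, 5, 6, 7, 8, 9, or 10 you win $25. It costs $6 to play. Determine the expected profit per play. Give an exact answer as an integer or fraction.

147/10 dollars

E[payout] = (1/10)·4 + (1/5)·14 + (7/10)·25 = 207/10
Expected profit = 207/10 − 6 = 147/10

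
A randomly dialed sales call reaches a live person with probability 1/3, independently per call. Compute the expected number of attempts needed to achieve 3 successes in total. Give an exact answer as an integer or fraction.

9

By linearity (sum of 3 independent geometric waits), E[trials] = 3/p = 3/(1/3) = 9.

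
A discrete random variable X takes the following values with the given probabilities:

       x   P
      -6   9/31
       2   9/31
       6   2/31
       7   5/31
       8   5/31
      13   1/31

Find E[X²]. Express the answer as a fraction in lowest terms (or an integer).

E[X²] = (9/31)·36 + (9/31)·4 + (2/31)·36 + (5/31)·49 + (5/31)·64 + (1/31)·169
     = 1166/31

1166/31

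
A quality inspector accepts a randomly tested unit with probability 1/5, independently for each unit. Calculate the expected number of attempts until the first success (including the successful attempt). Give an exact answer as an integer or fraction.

5

For a geometric distribution, E[trials] = 1/p = 1/(1/5) = 5.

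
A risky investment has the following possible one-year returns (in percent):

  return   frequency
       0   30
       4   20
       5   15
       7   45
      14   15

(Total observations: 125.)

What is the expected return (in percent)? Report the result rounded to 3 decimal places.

5.440

Total = 125, so P(return=0) = 30/125, etc.
E[X] = (6/25)·0 + (4/25)·4 + (3/25)·5 + (9/25)·7 + (3/25)·14
     = 136/25 ≈ 5.440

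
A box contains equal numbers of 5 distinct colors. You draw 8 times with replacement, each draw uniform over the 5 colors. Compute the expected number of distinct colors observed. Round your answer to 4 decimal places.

Let Xⱼ=1 if type j appears at least once. P(Xⱼ=1) = 1 − ((5−1)/5)^8 = 325089/390625.
E[#distinct] = 5·325089/390625 = 325089/78125.
≈ 4.1611

4.1611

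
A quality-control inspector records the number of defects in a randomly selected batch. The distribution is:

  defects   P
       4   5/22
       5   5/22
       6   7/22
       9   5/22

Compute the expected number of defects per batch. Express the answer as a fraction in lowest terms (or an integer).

E[X] = (5/22)·4 + (5/22)·5 + (7/22)·6 + (5/22)·9
     = 6

6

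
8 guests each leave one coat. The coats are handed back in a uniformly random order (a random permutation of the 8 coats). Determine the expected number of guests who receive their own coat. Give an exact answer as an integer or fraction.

1

Let Xᵢ = 1 if person i gets their own coat. For each i, P(Xᵢ=1) = 1/8.
By linearity of expectation, E[X₁+…+X_8] = 8·(1/8) = 1.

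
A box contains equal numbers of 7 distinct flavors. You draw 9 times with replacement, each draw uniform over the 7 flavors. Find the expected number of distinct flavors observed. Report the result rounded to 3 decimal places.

5.252

Let Xⱼ=1 if type j appears at least once. P(Xⱼ=1) = 1 − ((7−1)/7)^9 = 30275911/40353607.
E[#distinct] = 7·30275911/40353607 = 30275911/5764801.
≈ 5.252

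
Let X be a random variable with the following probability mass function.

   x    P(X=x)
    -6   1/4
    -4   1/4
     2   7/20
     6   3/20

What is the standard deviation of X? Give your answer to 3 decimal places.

4.358

E[X] = -9/10, E[X²] = 99/5
Var(X) = E[X²] − (E[X])² = 99/5 − 81/100 = 1899/100
SD(X) = √(1899/100) ≈ 4.358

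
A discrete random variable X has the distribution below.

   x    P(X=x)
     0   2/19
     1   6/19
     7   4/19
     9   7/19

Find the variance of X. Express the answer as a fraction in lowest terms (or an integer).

E[X] = (2/19)·0 + (6/19)·1 + (4/19)·7 + (7/19)·9 = 97/19
E[X²] = (2/19)·0 + (6/19)·1 + (4/19)·49 + (7/19)·81 = 769/19
Var(X) = 769/19 − (97/19)² = 5202/361

5202/361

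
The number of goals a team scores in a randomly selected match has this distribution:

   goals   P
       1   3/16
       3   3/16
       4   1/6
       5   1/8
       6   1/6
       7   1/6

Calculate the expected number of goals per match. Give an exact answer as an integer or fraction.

101/24

E[X] = (3/16)·1 + (3/16)·3 + (1/6)·4 + (1/8)·5 + (1/6)·6 + (1/6)·7
     = 101/24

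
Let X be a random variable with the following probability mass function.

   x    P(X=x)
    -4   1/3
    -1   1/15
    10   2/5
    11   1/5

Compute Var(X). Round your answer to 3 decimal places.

E[X] = (1/3)·(-4) + (1/15)·(-1) + (2/5)·10 + (1/5)·11 = 24/5
E[X²] = (1/3)·16 + (1/15)·1 + (2/5)·100 + (1/5)·121 = 348/5
Var(X) = 348/5 − (24/5)² = 1164/25 ≈ 46.560

46.560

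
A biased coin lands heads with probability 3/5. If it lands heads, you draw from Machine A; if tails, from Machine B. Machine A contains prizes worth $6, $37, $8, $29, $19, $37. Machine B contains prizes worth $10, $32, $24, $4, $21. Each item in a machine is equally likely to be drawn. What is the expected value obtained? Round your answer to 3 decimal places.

$20.880

E[X | Machine A] = (6 + 37 + 8 + 29 + 19 + 37)/6 = 68/3
E[X | Machine B] = (10 + 32 + 24 + 4 + 21)/5 = 91/5
E[X] = (3/5)·68/3 + (2/5)·91/5 = 522/25 ≈ 20.880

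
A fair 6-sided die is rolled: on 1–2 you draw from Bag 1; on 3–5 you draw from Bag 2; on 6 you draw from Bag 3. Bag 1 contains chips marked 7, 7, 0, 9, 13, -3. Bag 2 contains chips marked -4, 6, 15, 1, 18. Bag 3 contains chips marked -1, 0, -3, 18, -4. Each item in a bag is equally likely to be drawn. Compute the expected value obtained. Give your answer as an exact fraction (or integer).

E[X | Bag 1] = (7 + 7 + 0 + 9 + 13 − 3)/6 = 11/2
E[X | Bag 2] = (-4 + 6 + 15 + 1 + 18)/5 = 36/5
E[X | Bag 3] = (-1 + 0 − 3 + 18 − 4)/5 = 2
E[X] = (1/3)·11/2 + (1/2)·36/5 + (1/6)·2 = 173/30

173/30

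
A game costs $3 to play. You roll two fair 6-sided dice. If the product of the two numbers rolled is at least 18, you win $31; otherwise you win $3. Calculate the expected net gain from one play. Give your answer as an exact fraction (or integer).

70/9 dollars

E[payout] = (13/18)·3 + (5/18)·31 = 97/9
Expected profit = 97/9 − 3 = 70/9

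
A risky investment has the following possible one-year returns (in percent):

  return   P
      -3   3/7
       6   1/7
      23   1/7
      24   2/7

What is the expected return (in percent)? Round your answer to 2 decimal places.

9.71

E[X] = (3/7)·(-3) + (1/7)·6 + (1/7)·23 + (2/7)·24
     = 68/7 ≈ 9.71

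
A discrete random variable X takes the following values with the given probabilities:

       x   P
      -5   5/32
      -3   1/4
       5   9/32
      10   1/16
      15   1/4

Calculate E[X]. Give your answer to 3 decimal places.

4.250

E[X] = (5/32)·(-5) + (1/4)·(-3) + (9/32)·5 + (1/16)·10 + (1/4)·15
     = 17/4 ≈ 4.250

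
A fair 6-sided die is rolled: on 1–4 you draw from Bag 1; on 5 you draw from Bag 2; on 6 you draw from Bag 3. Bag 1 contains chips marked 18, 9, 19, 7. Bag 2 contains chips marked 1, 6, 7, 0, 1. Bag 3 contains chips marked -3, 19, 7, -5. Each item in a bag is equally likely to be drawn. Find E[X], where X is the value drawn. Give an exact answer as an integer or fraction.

121/12

E[X | Bag 1] = (18 + 9 + 19 + 7)/4 = 53/4
E[X | Bag 2] = (1 + 6 + 7 + 0 + 1)/5 = 3
E[X | Bag 3] = (-3 + 19 + 7 − 5)/4 = 9/2
E[X] = (2/3)·53/4 + (1/6)·3 + (1/6)·9/2 = 121/12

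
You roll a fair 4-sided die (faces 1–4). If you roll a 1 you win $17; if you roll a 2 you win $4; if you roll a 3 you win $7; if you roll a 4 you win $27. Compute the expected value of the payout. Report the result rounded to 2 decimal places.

E[payout] = (1/4)·4 + (1/4)·7 + (1/4)·17 + (1/4)·27 = 55/4
≈ $13.75

$13.75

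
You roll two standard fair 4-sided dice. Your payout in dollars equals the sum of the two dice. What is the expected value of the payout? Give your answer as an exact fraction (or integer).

$5

Distribution of the sum of the two dice: 2 w.p. 1/16, 3 w.p. 1/8, 4 w.p. 3/16, 5 w.p. 1/4, 6 w.p. 3/16, 7 w.p. 1/8, …
E[payout] = (1/16)·2 + (1/8)·3 + (3/16)·4 + (1/4)·5 + (3/16)·6 + (1/8)·7 + (1/16)·8 = 5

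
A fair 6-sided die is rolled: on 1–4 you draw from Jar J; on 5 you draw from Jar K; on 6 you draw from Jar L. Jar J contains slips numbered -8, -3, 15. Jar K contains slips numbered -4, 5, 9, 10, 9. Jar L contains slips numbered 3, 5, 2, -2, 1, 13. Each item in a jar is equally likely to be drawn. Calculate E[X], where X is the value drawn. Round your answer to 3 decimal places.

E[X | Jar J] = (-8 − 3 + 15)/3 = 4/3
E[X | Jar K] = (-4 + 5 + 9 + 10 + 9)/5 = 29/5
E[X | Jar L] = (3 + 5 + 2 − 2 + 1 + 13)/6 = 11/3
E[X] = (2/3)·4/3 + (1/6)·29/5 + (1/6)·11/3 = 37/15 ≈ 2.467

2.467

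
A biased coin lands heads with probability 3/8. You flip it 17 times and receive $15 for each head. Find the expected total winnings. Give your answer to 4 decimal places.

E[#heads] = 17·3/8 = 51/8 (linearity over flips).
E[winnings] = 15·51/8 = 765/8.
≈ 95.6250

$95.6250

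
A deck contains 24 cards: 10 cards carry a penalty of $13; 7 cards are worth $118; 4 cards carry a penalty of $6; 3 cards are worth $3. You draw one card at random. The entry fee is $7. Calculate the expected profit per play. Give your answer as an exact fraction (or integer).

171/8 dollars

E[payout] = (10/24)·(-13) + (7/24)·118 + (4/24)·(-6) + (3/24)·3 = 227/8
Expected profit = 227/8 − 7 = 171/8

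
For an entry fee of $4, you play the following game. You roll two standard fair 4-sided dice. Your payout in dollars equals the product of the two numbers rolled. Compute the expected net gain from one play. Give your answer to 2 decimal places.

Distribution of the product of the two numbers rolled: 1 w.p. 1/16, 2 w.p. 1/8, 3 w.p. 1/8, 4 w.p. 3/16, 6 w.p. 1/8, 8 w.p. 1/8, …
E[payout] = (1/16)·1 + (1/8)·2 + (1/8)·3 + (3/16)·4 + (1/8)·6 + (1/8)·8 + (1/16)·9 + (1/8)·12 + (1/16)·16 = 25/4
Expected profit = 25/4 − 4 = 9/4 ≈ $2.25

$2.25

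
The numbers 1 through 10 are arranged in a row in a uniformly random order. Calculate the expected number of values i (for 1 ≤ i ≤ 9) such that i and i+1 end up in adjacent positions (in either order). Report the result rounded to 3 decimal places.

1.800

For each i ∈ {1,…,9}, let Xᵢ = 1 if i and i+1 are adjacent. P(Xᵢ=1) = 2·(10−1)!/10! = 2/10.
By linearity, E[ΣXᵢ] = (9)·(2/10) = 9/5.
≈ 1.800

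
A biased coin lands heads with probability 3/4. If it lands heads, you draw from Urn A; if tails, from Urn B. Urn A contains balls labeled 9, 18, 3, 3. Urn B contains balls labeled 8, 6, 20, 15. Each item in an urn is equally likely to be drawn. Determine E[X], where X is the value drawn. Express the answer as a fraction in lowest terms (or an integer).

37/4

E[X | Urn A] = (9 + 18 + 3 + 3)/4 = 33/4
E[X | Urn B] = (8 + 6 + 20 + 15)/4 = 49/4
E[X] = (3/4)·33/4 + (1/4)·49/4 = 37/4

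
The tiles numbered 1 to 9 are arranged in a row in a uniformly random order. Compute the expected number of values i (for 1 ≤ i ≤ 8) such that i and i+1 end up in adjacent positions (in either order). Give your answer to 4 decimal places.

For each i ∈ {1,…,8}, let Xᵢ = 1 if i and i+1 are adjacent. P(Xᵢ=1) = 2·(9−1)!/9! = 2/9.
By linearity, E[ΣXᵢ] = (8)·(2/9) = 16/9.
≈ 1.7778

1.7778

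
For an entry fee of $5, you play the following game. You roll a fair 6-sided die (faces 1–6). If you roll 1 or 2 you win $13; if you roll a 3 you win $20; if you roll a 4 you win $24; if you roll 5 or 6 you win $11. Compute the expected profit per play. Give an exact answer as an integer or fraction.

31/3 dollars

E[payout] = (1/3)·11 + (1/3)·13 + (1/6)·20 + (1/6)·24 = 46/3
Expected profit = 46/3 − 5 = 31/3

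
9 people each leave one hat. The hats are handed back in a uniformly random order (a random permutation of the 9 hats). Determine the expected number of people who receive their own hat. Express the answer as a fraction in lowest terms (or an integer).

1

Let Xᵢ = 1 if person i gets their own hat. For each i, P(Xᵢ=1) = 1/9.
By linearity of expectation, E[X₁+…+X_9] = 9·(1/9) = 1.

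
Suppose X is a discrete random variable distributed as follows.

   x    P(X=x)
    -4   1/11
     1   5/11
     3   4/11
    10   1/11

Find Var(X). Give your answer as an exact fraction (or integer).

1198/121

E[X] = (1/11)·(-4) + (5/11)·1 + (4/11)·3 + (1/11)·10 = 23/11
E[X²] = (1/11)·16 + (5/11)·1 + (4/11)·9 + (1/11)·100 = 157/11
Var(X) = 157/11 − (23/11)² = 1198/121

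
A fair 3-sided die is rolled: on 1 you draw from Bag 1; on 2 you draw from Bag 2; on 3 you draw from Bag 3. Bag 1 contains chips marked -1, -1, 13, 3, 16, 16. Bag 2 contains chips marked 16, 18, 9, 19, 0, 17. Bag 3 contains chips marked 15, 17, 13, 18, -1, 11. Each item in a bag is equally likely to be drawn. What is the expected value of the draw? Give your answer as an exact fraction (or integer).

11

E[X | Bag 1] = (-1 − 1 + 13 + 3 + 16 + 16)/6 = 23/3
E[X | Bag 2] = (16 + 18 + 9 + 19 + 0 + 17)/6 = 79/6
E[X | Bag 3] = (15 + 17 + 13 + 18 − 1 + 11)/6 = 73/6
E[X] = (1/3)·23/3 + (1/3)·79/6 + (1/3)·73/6 = 11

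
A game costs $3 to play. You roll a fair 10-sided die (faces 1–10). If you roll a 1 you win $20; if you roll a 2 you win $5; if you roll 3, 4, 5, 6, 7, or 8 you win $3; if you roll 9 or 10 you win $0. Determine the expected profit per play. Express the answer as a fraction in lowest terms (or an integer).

E[payout] = (1/5)·0 + (3/5)·3 + (1/10)·5 + (1/10)·20 = 43/10
Expected profit = 43/10 − 3 = 13/10

13/10 dollars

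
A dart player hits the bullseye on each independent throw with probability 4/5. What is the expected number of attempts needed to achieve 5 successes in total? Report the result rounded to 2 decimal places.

6.25

By linearity (sum of 5 independent geometric waits), E[trials] = 5/p = 5/(4/5) = 25/4.
≈ 6.25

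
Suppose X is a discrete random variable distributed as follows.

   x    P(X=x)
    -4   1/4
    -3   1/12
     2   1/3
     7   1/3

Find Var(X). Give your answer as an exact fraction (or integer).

929/48

E[X] = (1/4)·(-4) + (1/12)·(-3) + (1/3)·2 + (1/3)·7 = 7/4
E[X²] = (1/4)·16 + (1/12)·9 + (1/3)·4 + (1/3)·49 = 269/12
Var(X) = 269/12 − (7/4)² = 929/48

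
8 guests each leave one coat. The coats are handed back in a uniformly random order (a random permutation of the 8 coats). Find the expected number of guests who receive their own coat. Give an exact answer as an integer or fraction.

Let Xᵢ = 1 if person i gets their own coat. For each i, P(Xᵢ=1) = 1/8.
By linearity of expectation, E[X₁+…+X_8] = 8·(1/8) = 1.

1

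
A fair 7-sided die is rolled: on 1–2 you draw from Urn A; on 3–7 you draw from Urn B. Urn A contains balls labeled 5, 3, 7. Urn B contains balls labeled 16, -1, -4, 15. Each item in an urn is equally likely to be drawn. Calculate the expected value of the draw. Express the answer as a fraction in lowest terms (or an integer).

85/14

E[X | Urn A] = (5 + 3 + 7)/3 = 5
E[X | Urn B] = (16 − 1 − 4 + 15)/4 = 13/2
E[X] = (2/7)·5 + (5/7)·13/2 = 85/14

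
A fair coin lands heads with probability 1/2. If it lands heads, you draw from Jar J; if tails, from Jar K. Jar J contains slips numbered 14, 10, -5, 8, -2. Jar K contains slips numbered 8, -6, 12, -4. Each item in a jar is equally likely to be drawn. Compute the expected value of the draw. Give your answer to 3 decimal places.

E[X | Jar J] = (14 + 10 − 5 + 8 − 2)/5 = 5
E[X | Jar K] = (8 − 6 + 12 − 4)/4 = 5/2
E[X] = (1/2)·5 + (1/2)·5/2 = 15/4 ≈ 3.750

3.750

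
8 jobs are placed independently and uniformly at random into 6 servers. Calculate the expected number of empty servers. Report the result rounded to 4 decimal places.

Let Xⱼ=1 if server j is empty. P(Xⱼ=1) = ((6-1)/6)^8 = 390625/1679616.
By linearity, E[#empty] = 6·390625/1679616 = 390625/279936.
≈ 1.3954

1.3954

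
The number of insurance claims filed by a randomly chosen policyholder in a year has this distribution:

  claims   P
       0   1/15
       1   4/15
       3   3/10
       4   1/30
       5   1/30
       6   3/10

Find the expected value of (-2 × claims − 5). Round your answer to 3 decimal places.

-11.533

E[-2x-5] = (1/15)·(-5) + (4/15)·(-7) + (3/10)·(-11) + (1/30)·(-13) + (1/30)·(-15) + (3/10)·(-17)
     = -173/15 ≈ -11.533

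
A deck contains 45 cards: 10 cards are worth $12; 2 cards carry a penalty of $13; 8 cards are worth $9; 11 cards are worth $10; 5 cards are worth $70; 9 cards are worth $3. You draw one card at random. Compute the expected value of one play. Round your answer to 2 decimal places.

$14.51

E[payout] = (10/45)·12 + (2/45)·(-13) + (8/45)·9 + (11/45)·10 + (5/45)·70 + (9/45)·3 = 653/45
≈ $14.51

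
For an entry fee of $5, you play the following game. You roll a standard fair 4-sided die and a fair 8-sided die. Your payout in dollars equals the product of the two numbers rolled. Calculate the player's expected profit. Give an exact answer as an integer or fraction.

Distribution of the product of the two numbers rolled: 1 w.p. 1/32, 2 w.p. 1/16, 3 w.p. 1/16, 4 w.p. 3/32, 5 w.p. 1/32, 6 w.p. 3/32, …
E[payout] = (1/32)·1 + (1/16)·2 + (1/16)·3 + (3/32)·4 + (1/32)·5 + (3/32)·6 + (1/32)·7 + (3/32)·8 + (1/32)·9 + (1/32)·10 + (3/32)·12 + (1/32)·14 + (1/32)·15 + (1/16)·16 + (1/32)·18 + (1/32)·20 + (1/32)·21 + (1/16)·24 + (1/32)·28 + (1/32)·32 = 45/4
Expected profit = 45/4 − 5 = 25/4

25/4 dollars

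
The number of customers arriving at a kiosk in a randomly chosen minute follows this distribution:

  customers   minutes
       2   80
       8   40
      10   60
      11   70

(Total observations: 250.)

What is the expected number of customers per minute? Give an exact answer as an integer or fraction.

37/5

Total = 250, so P(customers=2) = 80/250, etc.
E[X] = (8/25)·2 + (4/25)·8 + (6/25)·10 + (7/25)·11
     = 37/5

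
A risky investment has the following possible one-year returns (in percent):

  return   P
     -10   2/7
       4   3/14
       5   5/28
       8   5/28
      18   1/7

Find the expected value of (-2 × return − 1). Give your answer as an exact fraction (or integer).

E[-2x-1] = (2/7)·19 + (3/14)·(-9) + (5/28)·(-11) + (5/28)·(-17) + (1/7)·(-37)
     = -95/14

-95/14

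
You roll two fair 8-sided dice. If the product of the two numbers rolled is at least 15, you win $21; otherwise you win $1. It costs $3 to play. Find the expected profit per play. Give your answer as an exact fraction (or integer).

E[payout] = (29/64)·1 + (35/64)·21 = 191/16
Expected profit = 191/16 − 3 = 143/16

143/16 dollars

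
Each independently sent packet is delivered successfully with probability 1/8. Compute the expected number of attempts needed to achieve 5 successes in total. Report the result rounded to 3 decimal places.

By linearity (sum of 5 independent geometric waits), E[trials] = 5/p = 5/(1/8) = 40.
≈ 40.000

40.000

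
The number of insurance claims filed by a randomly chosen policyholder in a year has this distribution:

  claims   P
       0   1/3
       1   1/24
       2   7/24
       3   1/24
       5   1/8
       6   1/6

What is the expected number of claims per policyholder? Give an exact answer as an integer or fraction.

19/8

E[X] = (1/3)·0 + (1/24)·1 + (7/24)·2 + (1/24)·3 + (1/8)·5 + (1/6)·6
     = 19/8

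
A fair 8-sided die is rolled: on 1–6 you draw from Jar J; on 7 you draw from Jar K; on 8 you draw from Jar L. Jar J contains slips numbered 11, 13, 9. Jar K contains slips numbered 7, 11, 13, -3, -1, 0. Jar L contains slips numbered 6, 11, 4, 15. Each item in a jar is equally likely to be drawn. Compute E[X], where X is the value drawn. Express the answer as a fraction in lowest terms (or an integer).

159/16

E[X | Jar J] = (11 + 13 + 9)/3 = 11
E[X | Jar K] = (7 + 11 + 13 − 3 − 1 + 0)/6 = 9/2
E[X | Jar L] = (6 + 11 + 4 + 15)/4 = 9
E[X] = (3/4)·11 + (1/8)·9/2 + (1/8)·9 = 159/16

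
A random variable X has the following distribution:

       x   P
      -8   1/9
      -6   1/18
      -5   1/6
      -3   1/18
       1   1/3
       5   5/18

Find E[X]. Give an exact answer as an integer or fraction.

E[X] = (1/9)·(-8) + (1/18)·(-6) + (1/6)·(-5) + (1/18)·(-3) + (1/3)·1 + (5/18)·5
     = -1/2

-1/2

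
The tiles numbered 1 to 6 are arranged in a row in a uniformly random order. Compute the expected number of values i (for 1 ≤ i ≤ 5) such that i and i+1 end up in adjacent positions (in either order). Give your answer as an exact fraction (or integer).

For each i ∈ {1,…,5}, let Xᵢ = 1 if i and i+1 are adjacent. P(Xᵢ=1) = 2·(6−1)!/6! = 2/6.
By linearity, E[ΣXᵢ] = (5)·(2/6) = 5/3.

5/3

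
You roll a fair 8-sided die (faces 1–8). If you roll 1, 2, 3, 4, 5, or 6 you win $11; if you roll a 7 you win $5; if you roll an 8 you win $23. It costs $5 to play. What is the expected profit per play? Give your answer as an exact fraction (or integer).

E[payout] = (1/8)·5 + (3/4)·11 + (1/8)·23 = 47/4
Expected profit = 47/4 − 5 = 27/4

27/4 dollars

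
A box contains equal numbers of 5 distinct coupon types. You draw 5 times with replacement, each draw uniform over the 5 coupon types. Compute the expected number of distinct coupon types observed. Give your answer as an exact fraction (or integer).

2101/625

Let Xⱼ=1 if type j appears at least once. P(Xⱼ=1) = 1 − ((5−1)/5)^5 = 2101/3125.
E[#distinct] = 5·2101/3125 = 2101/625.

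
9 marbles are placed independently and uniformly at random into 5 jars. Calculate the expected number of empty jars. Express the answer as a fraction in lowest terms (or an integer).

Let Xⱼ=1 if jar j is empty. P(Xⱼ=1) = ((5-1)/5)^9 = 262144/1953125.
By linearity, E[#empty] = 5·262144/1953125 = 262144/390625.

262144/390625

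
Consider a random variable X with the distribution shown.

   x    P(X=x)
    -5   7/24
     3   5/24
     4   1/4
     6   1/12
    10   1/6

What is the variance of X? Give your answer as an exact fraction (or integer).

E[X] = (7/24)·(-5) + (5/24)·3 + (1/4)·4 + (1/12)·6 + (1/6)·10 = 7/3
E[X²] = (7/24)·25 + (5/24)·9 + (1/4)·16 + (1/12)·36 + (1/6)·100 = 197/6
Var(X) = 197/6 − (7/3)² = 493/18

493/18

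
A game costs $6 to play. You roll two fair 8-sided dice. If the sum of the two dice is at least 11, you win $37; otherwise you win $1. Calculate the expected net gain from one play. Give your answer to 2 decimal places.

E[payout] = (43/64)·1 + (21/64)·37 = 205/16
Expected profit = 205/16 − 6 = 109/16 ≈ $6.81

$6.81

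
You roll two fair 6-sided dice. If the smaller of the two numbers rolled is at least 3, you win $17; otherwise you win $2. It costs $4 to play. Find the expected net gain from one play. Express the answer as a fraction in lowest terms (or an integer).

E[payout] = (5/9)·2 + (4/9)·17 = 26/3
Expected profit = 26/3 − 4 = 14/3

14/3 dollars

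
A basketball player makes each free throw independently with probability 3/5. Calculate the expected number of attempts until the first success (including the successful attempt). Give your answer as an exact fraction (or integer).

5/3

For a geometric distribution, E[trials] = 1/p = 1/(3/5) = 5/3.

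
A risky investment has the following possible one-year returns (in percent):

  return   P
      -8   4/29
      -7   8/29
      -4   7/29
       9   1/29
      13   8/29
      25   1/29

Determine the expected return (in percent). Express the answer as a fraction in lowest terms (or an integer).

22/29

E[X] = (4/29)·(-8) + (8/29)·(-7) + (7/29)·(-4) + (1/29)·9 + (8/29)·13 + (1/29)·25
     = 22/29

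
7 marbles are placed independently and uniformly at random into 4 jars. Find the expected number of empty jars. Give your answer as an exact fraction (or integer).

2187/4096

Let Xⱼ=1 if jar j is empty. P(Xⱼ=1) = ((4-1)/4)^7 = 2187/16384.
By linearity, E[#empty] = 4·2187/16384 = 2187/4096.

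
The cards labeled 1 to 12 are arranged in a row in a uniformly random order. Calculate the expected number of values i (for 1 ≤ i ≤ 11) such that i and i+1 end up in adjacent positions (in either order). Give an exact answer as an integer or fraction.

11/6

For each i ∈ {1,…,11}, let Xᵢ = 1 if i and i+1 are adjacent. P(Xᵢ=1) = 2·(12−1)!/12! = 2/12.
By linearity, E[ΣXᵢ] = (11)·(2/12) = 11/6.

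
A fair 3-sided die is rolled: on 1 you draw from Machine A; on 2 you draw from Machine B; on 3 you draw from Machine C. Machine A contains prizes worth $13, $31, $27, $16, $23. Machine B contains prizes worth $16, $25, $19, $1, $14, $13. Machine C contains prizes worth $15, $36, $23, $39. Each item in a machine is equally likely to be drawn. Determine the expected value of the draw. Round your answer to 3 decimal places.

$21.639

E[X | Machine A] = (13 + 31 + 27 + 16 + 23)/5 = 22
E[X | Machine B] = (16 + 25 + 19 + 1 + 14 + 13)/6 = 44/3
E[X | Machine C] = (15 + 36 + 23 + 39)/4 = 113/4
E[X] = (1/3)·22 + (1/3)·44/3 + (1/3)·113/4 = 779/36 ≈ 21.639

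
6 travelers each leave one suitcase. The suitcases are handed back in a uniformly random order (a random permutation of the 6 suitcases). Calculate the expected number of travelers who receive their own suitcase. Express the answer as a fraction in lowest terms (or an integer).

Let Xᵢ = 1 if person i gets their own suitcase. For each i, P(Xᵢ=1) = 1/6.
By linearity of expectation, E[X₁+…+X_6] = 6·(1/6) = 1.

1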